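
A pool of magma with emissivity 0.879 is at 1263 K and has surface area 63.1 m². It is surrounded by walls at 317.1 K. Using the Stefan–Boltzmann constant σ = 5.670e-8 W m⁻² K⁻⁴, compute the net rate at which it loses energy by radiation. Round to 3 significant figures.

Area A = 63.1 m².
Net radiated power P_net = εσA(T⁴ − T₀⁴) = 0.879×5.670×10⁻⁸×63.1×(1263⁴ − 317.1⁴).
T⁴ − T₀⁴ = 2.54456×10¹² − 1.01108×10¹⁰ = 2.53445×10¹² K⁴, so P_net = 7.97×10⁶ W.

Net loss ≈ 7.97×10⁶ W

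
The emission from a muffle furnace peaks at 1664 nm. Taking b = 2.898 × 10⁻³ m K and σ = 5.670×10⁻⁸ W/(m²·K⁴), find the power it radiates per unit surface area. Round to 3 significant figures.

Wien's law: T = b/λ_max = 2.898×10⁻³/1.664×10⁻⁶ = 1741.59 K.
Then I = σT⁴ = 5.670×10⁻⁸×(1741.59)⁴ = 5.22×10⁵ W/m².

I ≈ 5.22×10⁵ W/m²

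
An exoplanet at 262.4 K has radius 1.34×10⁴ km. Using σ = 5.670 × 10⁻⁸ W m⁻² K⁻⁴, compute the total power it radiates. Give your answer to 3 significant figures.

P ≈ 6.07×10¹⁷ W

Surface area A = 4πR² = 4π(1.34×10⁷ m)² = 2.25642×10¹⁵ m².
P = σAT⁴ = 5.670×10⁻⁸ × 2.25642×10¹⁵ × (262.4)⁴ = 6.07×10¹⁷ W.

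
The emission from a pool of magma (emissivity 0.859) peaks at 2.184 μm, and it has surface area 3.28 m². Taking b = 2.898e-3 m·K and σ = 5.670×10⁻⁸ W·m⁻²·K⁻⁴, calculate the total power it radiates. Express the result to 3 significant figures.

Wien's law: T = b/λ_max = 2.898×10⁻³/2.184×10⁻⁶ = 1326.92 K.
Area A = 3.28 m².
Then P = εσAT⁴ = 0.859×5.670×10⁻⁸×3.28×(1326.92)⁴ = 4.95×10⁵ W.

P ≈ 4.95×10⁵ W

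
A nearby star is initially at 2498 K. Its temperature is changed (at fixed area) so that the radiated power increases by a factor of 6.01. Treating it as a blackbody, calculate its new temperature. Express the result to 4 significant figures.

T₂ ≈ 3911 K

P ∝ T⁴, so T₂/T₁ = (P₂/P₁)^(1/4) = (6.01)^(1/4) = 1.56574.
T₂ = 2498 × 1.56574 = 3911 K.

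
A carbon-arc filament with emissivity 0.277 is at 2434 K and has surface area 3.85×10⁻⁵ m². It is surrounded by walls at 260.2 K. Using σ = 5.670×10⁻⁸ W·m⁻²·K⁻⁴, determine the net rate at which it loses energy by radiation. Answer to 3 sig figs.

Net loss ≈ 21.2 W

Area A = 3.85×10⁻⁵ m².
Net radiated power P_net = εσA(T⁴ − T₀⁴) = 0.277×5.670×10⁻⁸×3.85×10⁻⁵×(2434⁴ − 260.2⁴).
T⁴ − T₀⁴ = 3.50980×10¹³ − 4.58384×10⁹ = 3.50934×10¹³ K⁴, so P_net = 21.2 W.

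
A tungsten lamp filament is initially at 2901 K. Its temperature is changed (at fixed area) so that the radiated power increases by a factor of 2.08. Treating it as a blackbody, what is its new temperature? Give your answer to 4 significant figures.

P ∝ T⁴, so T₂/T₁ = (P₂/P₁)^(1/4) = (2.08)^(1/4) = 1.20092.
T₂ = 2901 × 1.20092 = 3484 K.

T₂ ≈ 3484 K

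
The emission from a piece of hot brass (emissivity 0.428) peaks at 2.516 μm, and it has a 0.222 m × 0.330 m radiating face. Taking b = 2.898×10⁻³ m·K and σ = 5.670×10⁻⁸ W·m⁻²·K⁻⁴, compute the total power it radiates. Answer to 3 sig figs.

P ≈ 3.13×10³ W

Wien's law: T = b/λ_max = 2.898×10⁻³/2.516×10⁻⁶ = 1151.83 K.
Area A = 0.222 × 0.330 = 0.07326 m².
Then P = εσAT⁴ = 0.428×5.670×10⁻⁸×0.07326×(1151.83)⁴ = 3.13×10³ W.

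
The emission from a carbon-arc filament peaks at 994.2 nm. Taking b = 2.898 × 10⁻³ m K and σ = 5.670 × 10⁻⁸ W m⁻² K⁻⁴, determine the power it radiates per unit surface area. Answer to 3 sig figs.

I ≈ 4.09×10⁶ W/m²

Wien's law: T = b/λ_max = 2.898×10⁻³/9.942×10⁻⁷ = 2914.91 K.
Then I = σT⁴ = 5.670×10⁻⁸×(2914.91)⁴ = 4.09×10⁶ W/m².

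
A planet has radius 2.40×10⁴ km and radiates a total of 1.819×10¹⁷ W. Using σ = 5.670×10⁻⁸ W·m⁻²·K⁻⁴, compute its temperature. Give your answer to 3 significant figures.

Surface area A = 4πR² = 4π(2.40×10⁷ m)² = 7.23823×10¹⁵ m².
P = σAT⁴ ⇒ T = (P/(σA))^(1/4) = (1.819×10¹⁷/(5.670×10⁻⁸×7.23823×10¹⁵))^(1/4) = 145 K.

T ≈ 145 K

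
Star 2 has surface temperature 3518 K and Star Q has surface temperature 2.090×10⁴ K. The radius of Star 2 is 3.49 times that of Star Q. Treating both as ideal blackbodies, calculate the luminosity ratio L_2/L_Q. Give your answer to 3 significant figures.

L ∝ R²T⁴, so L_2/L_Q = (R_2/R_Q)²(T_2/T_Q)⁴ = (3.49)² × (3518/2.090×10⁴)⁴ = 12.1801 × 8.02783×10⁻⁴ = 9.78×10⁻³.

L_2/L_Q ≈ 9.78×10⁻³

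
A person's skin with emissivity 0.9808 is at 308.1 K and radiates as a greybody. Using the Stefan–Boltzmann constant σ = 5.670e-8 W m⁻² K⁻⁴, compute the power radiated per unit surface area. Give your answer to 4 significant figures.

I ≈ 501.1 W/m²

Stefan–Boltzmann: I = εσT⁴ = 0.9808 × 5.670×10⁻⁸ × (308.1)⁴ = 501.1 W/m².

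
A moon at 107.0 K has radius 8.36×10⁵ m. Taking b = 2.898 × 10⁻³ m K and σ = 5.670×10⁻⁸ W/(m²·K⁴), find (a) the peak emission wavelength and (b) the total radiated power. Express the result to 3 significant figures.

(a) λ_max = b/T = 2.898×10⁻³/107.0 = 2.708×10⁻⁵ m = 27.1 μm.
Surface area A = 4πR² = 4π(8.36×10⁵ m)² = 8.78259×10¹² m².
(b) P = σAT⁴ = 5.670×10⁻⁸×8.78259×10¹²×(107.0)⁴ = 6.53×10¹³ W.

λ_max ≈ 27.1 μm; P ≈ 6.53×10¹³ W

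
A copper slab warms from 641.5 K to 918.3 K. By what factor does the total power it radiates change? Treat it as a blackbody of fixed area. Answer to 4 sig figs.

P ∝ T⁴, so P₂/P₁ = (T₂/T₁)⁴ = (918.3/641.5)⁴ = (1.43149)⁴ = 4.199.

P₂/P₁ ≈ 4.199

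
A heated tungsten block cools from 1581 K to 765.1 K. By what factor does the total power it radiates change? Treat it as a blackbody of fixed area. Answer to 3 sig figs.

P₂/P₁ ≈ 0.0548

P ∝ T⁴, so P₂/P₁ = (T₂/T₁)⁴ = (765.1/1581)⁴ = (0.483934)⁴ = 0.0548.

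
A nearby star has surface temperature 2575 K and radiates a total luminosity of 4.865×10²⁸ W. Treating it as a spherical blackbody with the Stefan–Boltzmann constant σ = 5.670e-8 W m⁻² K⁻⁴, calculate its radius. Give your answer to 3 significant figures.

L = 4πR²σT⁴ ⇒ R = √(L/(4πσT⁴)).
σT⁴ = 2.49283×10⁶ W/m², so R = √(4.865×10²⁸/(4π×2.49283×10⁶)) = 3.94×10¹⁰ m.

R ≈ 3.94×10¹⁰ m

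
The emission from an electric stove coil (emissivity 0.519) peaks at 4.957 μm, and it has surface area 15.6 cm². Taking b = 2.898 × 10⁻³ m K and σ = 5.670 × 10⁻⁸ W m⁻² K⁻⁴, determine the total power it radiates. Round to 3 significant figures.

P ≈ 5.36 W

Wien's law: T = b/λ_max = 2.898×10⁻³/4.957×10⁻⁶ = 584.628 K.
Area A = 15.6 cm² = 1.56×10⁻³ m².
Then P = εσAT⁴ = 0.519×5.670×10⁻⁸×1.56×10⁻³×(584.628)⁴ = 5.36 W.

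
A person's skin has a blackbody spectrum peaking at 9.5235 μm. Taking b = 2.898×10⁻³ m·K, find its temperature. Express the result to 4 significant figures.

T ≈ 304.3 K

Wien's law gives T = b/λ_max = (2.898×10⁻³ m·K)/(9.5235×10⁻⁶ m) = 304.3 K.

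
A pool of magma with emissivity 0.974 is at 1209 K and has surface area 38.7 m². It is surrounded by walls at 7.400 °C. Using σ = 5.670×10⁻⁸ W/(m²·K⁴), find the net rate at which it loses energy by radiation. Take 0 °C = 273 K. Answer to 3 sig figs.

Net loss ≈ 4.55×10⁶ W

Surroundings: T = 7.400 °C + 273 = 280.400 K.
Area A = 38.7 m².
Net radiated power P_net = εσA(T⁴ − T₀⁴) = 0.974×5.670×10⁻⁸×38.7×(1209⁴ − 280.400⁴).
T⁴ − T₀⁴ = 2.13651×10¹² − 6.18176×10⁹ = 2.13033×10¹² K⁴, so P_net = 4.55×10⁶ W.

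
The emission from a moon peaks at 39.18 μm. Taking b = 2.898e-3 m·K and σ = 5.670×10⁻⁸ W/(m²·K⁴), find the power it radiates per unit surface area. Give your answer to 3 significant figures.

Wien's law: T = b/λ_max = 2.898×10⁻³/3.918×10⁻⁵ = 73.9663 K.
Then I = σT⁴ = 5.670×10⁻⁸×(73.9663)⁴ = 1.70 W/m².

I ≈ 1.70 W/m²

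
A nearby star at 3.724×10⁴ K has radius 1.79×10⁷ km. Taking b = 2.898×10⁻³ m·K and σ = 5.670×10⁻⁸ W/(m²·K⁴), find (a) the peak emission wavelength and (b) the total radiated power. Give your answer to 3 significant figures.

(a) λ_max = b/T = 2.898×10⁻³/3.724×10⁴ = 7.782×10⁻⁸ m = 77.8 nm.
Surface area A = 4πR² = 4π(1.79×10¹⁰ m)² = 4.02639×10²¹ m².
(b) P = σAT⁴ = 5.670×10⁻⁸×4.02639×10²¹×(3.724×10⁴)⁴ = 4.39×10³² W.

λ_max ≈ 77.8 nm; P ≈ 4.39×10³² W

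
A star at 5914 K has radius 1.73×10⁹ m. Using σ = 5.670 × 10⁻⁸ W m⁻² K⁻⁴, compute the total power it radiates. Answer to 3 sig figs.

Surface area A = 4πR² = 4π(1.73×10⁹ m)² = 3.76099×10¹⁹ m².
P = σAT⁴ = 5.670×10⁻⁸ × 3.76099×10¹⁹ × (5914)⁴ = 2.61×10²⁷ W.

P ≈ 2.61×10²⁷ W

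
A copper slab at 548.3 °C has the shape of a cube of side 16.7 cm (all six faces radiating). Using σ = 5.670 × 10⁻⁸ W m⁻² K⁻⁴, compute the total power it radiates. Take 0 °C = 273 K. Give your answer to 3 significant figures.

P ≈ 4.32×10³ W

T = 548.3 °C + 273 = 821.3 K.
Area A = 6s² = 6×(0.167 m)² = 0.167334 m².
P = σAT⁴ = 5.670×10⁻⁸ × 0.167334 × (821.3)⁴ = 4.32×10³ W.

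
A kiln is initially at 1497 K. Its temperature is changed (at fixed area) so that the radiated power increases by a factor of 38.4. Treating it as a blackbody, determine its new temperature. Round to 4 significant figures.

T₂ ≈ 3727 K

P ∝ T⁴, so T₂/T₁ = (P₂/P₁)^(1/4) = (38.4)^(1/4) = 2.48933.
T₂ = 1497 × 2.48933 = 3727 K.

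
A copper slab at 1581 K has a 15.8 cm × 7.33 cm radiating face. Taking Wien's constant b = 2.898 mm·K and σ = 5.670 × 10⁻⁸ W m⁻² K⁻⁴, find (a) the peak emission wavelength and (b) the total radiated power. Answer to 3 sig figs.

(a) λ_max = b/T = 2.898×10⁻³/1581 = 1.833×10⁻⁶ m = 1.83 μm.
Area A = 0.158 × 0.0733 = 0.0115814 m².
(b) P = σAT⁴ = 5.670×10⁻⁸×0.0115814×(1581)⁴ = 4.10×10³ W.

λ_max ≈ 1.83 μm; P ≈ 4.10×10³ W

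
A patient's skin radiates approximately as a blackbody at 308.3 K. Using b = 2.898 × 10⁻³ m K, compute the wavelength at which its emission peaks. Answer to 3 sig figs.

λ_max ≈ 9.40 μm

Wien's displacement law: λ_max = b/T = (2.898×10⁻³ m·K)/(308.3 K) = 9.400×10⁻⁶ m.
That is 9.40 μm, in the infrared range.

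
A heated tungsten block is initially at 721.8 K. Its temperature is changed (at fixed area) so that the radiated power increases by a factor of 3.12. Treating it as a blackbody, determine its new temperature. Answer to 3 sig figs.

T₂ ≈ 959 K

P ∝ T⁴, so T₂/T₁ = (P₂/P₁)^(1/4) = (3.12)^(1/4) = 1.32904.
T₂ = 721.8 × 1.32904 = 959 K.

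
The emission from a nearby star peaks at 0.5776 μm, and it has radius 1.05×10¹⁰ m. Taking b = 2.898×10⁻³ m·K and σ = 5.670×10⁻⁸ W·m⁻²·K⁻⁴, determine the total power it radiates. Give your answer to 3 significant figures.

Wien's law: T = b/λ_max = 2.898×10⁻³/5.776×10⁻⁷ = 5017.31 K.
Surface area A = 4πR² = 4π(1.05×10¹⁰ m)² = 1.38544×10²¹ m².
Then P = σAT⁴ = 5.670×10⁻⁸×1.38544×10²¹×(5017.31)⁴ = 4.98×10²⁸ W.

P ≈ 4.98×10²⁸ W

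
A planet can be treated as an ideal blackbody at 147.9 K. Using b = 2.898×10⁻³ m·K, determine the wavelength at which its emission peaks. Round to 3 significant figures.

λ_max ≈ 19.6 μm

Wien's displacement law: λ_max = b/T = (2.898×10⁻³ m·K)/(147.9 K) = 1.959×10⁻⁵ m.
That is 19.6 μm, in the infrared range.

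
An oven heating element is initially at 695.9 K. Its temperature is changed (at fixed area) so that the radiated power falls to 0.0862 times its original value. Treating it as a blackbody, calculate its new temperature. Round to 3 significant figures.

P ∝ T⁴, so T₂/T₁ = (P₂/P₁)^(1/4) = (0.0862)^(1/4) = 0.541847.
T₂ = 695.9 × 0.541847 = 377 K.

T₂ ≈ 377 K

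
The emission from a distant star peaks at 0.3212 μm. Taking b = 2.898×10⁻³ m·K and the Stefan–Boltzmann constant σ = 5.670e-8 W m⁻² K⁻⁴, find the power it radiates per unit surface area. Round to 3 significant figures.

I ≈ 3.76×10⁸ W/m²

Wien's law: T = b/λ_max = 2.898×10⁻³/3.212×10⁻⁷ = 9022.42 K.
Then I = σT⁴ = 5.670×10⁻⁸×(9022.42)⁴ = 3.76×10⁸ W/m².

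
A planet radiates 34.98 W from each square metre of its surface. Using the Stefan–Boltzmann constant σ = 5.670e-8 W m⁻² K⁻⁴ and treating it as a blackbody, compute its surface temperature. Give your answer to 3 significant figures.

I = σT⁴, so T = (I/σ)^(1/4) = (34.98/(5.670×10⁻⁸))^(1/4) = 158 K.

T ≈ 158 K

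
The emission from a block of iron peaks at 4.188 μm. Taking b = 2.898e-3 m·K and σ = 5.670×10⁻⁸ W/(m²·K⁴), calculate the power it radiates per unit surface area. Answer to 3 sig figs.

Wien's law: T = b/λ_max = 2.898×10⁻³/4.188×10⁻⁶ = 691.977 K.
Then I = σT⁴ = 5.670×10⁻⁸×(691.977)⁴ = 1.30×10⁴ W/m².

I ≈ 1.30×10⁴ W/m²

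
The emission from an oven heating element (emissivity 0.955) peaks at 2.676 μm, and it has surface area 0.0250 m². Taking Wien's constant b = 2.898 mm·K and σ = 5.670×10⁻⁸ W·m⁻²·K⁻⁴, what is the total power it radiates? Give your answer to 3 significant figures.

P ≈ 1.86×10³ W

Wien's law: T = b/λ_max = 2.898×10⁻³/2.676×10⁻⁶ = 1082.96 K.
Area A = 0.0250 m².
Then P = εσAT⁴ = 0.955×5.670×10⁻⁸×0.0250×(1082.96)⁴ = 1.86×10³ W.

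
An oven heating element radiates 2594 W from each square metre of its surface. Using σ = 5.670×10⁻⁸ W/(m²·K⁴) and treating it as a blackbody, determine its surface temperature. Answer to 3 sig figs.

T ≈ 462 K

I = σT⁴, so T = (I/σ)^(1/4) = (2594/(5.670×10⁻⁸))^(1/4) = 462 K.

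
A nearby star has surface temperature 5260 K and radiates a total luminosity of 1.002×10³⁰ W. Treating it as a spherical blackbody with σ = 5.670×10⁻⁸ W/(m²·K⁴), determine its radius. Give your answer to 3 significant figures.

L = 4πR²σT⁴ ⇒ R = √(L/(4πσT⁴)).
σT⁴ = 4.34036×10⁷ W/m², so R = √(1.002×10³⁰/(4π×4.34036×10⁷)) = 4.29×10¹⁰ m.

R ≈ 4.29×10¹⁰ m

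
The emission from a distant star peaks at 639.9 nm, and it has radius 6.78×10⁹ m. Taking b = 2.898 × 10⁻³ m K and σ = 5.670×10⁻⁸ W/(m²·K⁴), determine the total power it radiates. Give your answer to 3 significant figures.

P ≈ 1.38×10²⁸ W

Wien's law: T = b/λ_max = 2.898×10⁻³/6.399×10⁻⁷ = 4528.83 K.
Surface area A = 4πR² = 4π(6.78×10⁹ m)² = 5.77656×10²⁰ m².
Then P = σAT⁴ = 5.670×10⁻⁸×5.77656×10²⁰×(4528.83)⁴ = 1.38×10²⁸ W.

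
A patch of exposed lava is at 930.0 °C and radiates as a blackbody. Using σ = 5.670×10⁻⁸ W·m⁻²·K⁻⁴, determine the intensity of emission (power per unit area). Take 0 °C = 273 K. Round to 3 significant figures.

I ≈ 1.19×10⁵ W/m²

T = 930.0 °C + 273 = 1203.0 K.
Stefan–Boltzmann: I = σT⁴ = 5.670×10⁻⁸ × (1203.0)⁴ = 1.19×10⁵ W/m².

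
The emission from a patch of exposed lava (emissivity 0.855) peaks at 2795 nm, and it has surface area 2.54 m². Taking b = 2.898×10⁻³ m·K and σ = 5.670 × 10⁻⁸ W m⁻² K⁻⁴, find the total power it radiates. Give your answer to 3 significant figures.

Wien's law: T = b/λ_max = 2.898×10⁻³/2.795×10⁻⁶ = 1036.85 K.
Area A = 2.54 m².
Then P = εσAT⁴ = 0.855×5.670×10⁻⁸×2.54×(1036.85)⁴ = 1.42×10⁵ W.

P ≈ 1.42×10⁵ W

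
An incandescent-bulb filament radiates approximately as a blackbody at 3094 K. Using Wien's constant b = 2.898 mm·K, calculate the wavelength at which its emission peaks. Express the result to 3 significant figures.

Wien's displacement law: λ_max = b/T = (2.898×10⁻³ m·K)/(3094 K) = 9.367×10⁻⁷ m.
That is 937 nm, in the infrared range.

λ_max ≈ 937 nm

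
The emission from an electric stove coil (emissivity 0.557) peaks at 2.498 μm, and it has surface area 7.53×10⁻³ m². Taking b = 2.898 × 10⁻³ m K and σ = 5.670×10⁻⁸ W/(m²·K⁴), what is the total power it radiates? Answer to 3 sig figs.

Wien's law: T = b/λ_max = 2.898×10⁻³/2.498×10⁻⁶ = 1160.13 K.
Area A = 7.53×10⁻³ m².
Then P = εσAT⁴ = 0.557×5.670×10⁻⁸×7.53×10⁻³×(1160.13)⁴ = 431 W.

P ≈ 431 W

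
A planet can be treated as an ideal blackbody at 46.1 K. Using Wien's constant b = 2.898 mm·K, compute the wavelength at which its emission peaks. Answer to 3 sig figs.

Wien's displacement law: λ_max = b/T = (2.898×10⁻³ m·K)/(46.1 K) = 6.286×10⁻⁵ m.
That is 62.9 μm, in the infrared range.

λ_max ≈ 62.9 μm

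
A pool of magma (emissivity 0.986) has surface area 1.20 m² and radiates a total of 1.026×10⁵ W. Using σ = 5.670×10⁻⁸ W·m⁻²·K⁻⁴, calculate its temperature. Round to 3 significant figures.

T ≈ 1.11×10³ K

Area A = 1.20 m².
P = εσAT⁴ ⇒ T = (P/(εσA))^(1/4) = (1.026×10⁵/(0.986×5.670×10⁻⁸×1.20))^(1/4) = 1.11×10³ K.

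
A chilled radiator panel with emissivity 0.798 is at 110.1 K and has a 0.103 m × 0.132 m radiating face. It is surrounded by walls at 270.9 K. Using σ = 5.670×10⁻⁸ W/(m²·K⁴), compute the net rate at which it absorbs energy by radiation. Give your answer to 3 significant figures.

Area A = 0.103 × 0.132 = 0.013596 m².
Net radiated power P_net = εσA(T⁴ − T₀⁴) = 0.798×5.670×10⁻⁸×0.013596×(110.1⁴ − 270.9⁴).
T⁴ − T₀⁴ = 1.46943×10⁸ − 5.38562×10⁹ = -5.23868×10⁹ K⁴, so P_net = -3.22 W — negative, meaning a net gain of 3.22 W.

Net gain ≈ 3.22 W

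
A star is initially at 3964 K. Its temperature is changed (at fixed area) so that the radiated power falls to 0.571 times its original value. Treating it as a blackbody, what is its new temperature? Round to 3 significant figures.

P ∝ T⁴, so T₂/T₁ = (P₂/P₁)^(1/4) = (0.571)^(1/4) = 0.869279.
T₂ = 3964 × 0.869279 = 3.45×10³ K.

T₂ ≈ 3.45×10³ K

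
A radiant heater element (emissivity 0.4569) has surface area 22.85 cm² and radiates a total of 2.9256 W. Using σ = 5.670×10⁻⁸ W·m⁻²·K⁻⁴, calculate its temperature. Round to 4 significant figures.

T ≈ 471.5 K

Area A = 22.85 cm² = 2.285×10⁻³ m².
P = εσAT⁴ ⇒ T = (P/(εσA))^(1/4) = (2.9256/(0.4569×5.670×10⁻⁸×2.285×10⁻³))^(1/4) = 471.5 K.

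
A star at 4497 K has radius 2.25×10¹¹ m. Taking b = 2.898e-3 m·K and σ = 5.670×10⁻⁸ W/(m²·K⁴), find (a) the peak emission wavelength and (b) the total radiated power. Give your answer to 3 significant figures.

(a) λ_max = b/T = 2.898×10⁻³/4497 = 6.444×10⁻⁷ m = 0.644 μm.
Surface area A = 4πR² = 4π(2.25×10¹¹ m)² = 6.36173×10²³ m².
(b) P = σAT⁴ = 5.670×10⁻⁸×6.36173×10²³×(4497)⁴ = 1.48×10³¹ W.

λ_max ≈ 0.644 μm; P ≈ 1.48×10³¹ W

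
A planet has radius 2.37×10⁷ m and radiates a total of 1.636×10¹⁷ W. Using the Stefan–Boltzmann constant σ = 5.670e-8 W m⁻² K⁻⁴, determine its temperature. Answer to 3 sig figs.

T ≈ 142 K

Surface area A = 4πR² = 4π(2.37×10⁷ m)² = 7.05840×10¹⁵ m².
P = σAT⁴ ⇒ T = (P/(σA))^(1/4) = (1.636×10¹⁷/(5.670×10⁻⁸×7.05840×10¹⁵))^(1/4) = 142 K.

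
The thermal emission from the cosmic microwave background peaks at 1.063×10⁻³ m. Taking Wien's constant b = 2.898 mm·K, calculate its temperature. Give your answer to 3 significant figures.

Wien's law gives T = b/λ_max = (2.898×10⁻³ m·K)/(1.063×10⁻³ m) = 2.73 K.

T ≈ 2.73 K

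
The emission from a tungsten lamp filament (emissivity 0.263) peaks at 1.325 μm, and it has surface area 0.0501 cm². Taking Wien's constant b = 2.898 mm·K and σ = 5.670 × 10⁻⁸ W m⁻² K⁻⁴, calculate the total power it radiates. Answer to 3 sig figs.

Wien's law: T = b/λ_max = 2.898×10⁻³/1.325×10⁻⁶ = 2187.17 K.
Area A = 0.0501 cm² = 5.01×10⁻⁶ m².
Then P = εσAT⁴ = 0.263×5.670×10⁻⁸×5.01×10⁻⁶×(2187.17)⁴ = 1.71 W.

P ≈ 1.71 W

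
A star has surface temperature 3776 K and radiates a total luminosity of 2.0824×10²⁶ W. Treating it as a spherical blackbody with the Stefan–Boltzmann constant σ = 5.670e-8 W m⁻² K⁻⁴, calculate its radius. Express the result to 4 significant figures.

R ≈ 1.199×10⁹ m

L = 4πR²σT⁴ ⇒ R = √(L/(4πσT⁴)).
σT⁴ = 1.15269×10⁷ W/m², so R = √(2.0824×10²⁶/(4π×1.15269×10⁷)) = 1.199×10⁹ m.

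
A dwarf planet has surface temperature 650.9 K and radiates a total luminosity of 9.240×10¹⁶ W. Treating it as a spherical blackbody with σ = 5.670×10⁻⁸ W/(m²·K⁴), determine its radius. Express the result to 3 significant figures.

L = 4πR²σT⁴ ⇒ R = √(L/(4πσT⁴)).
σT⁴ = 10177.5 W/m², so R = √(9.240×10¹⁶/(4π×10177.5)) = 8.50×10⁵ m.

R ≈ 8.50×10⁵ m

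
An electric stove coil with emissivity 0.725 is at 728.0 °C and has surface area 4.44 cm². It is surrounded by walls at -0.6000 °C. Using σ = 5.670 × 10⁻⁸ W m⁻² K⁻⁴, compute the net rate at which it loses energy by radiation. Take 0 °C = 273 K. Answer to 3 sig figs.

Net loss ≈ 18.2 W

T = 728.0 °C + 273 = 1001.0 K.
Surroundings: T = -0.6000 °C + 273 = 272.4000 K.
Area A = 4.44 cm² = 4.44×10⁻⁴ m².
Net radiated power P_net = εσA(T⁴ − T₀⁴) = 0.725×5.670×10⁻⁸×4.44×10⁻⁴×(1001.0⁴ − 272.4000⁴).
T⁴ − T₀⁴ = 1.00401×10¹² − 5.50590×10⁹ = 9.98504×10¹¹ K⁴, so P_net = 18.2 W.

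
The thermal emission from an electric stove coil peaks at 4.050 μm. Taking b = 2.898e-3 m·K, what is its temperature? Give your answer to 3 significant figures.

Wien's law gives T = b/λ_max = (2.898×10⁻³ m·K)/(4.050×10⁻⁶ m) = 716 K.

T ≈ 716 K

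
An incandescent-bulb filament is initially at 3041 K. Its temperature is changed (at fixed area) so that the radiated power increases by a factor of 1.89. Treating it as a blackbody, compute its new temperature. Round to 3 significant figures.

T₂ ≈ 3.57×10³ K

P ∝ T⁴, so T₂/T₁ = (P₂/P₁)^(1/4) = (1.89)^(1/4) = 1.17251.
T₂ = 3041 × 1.17251 = 3.57×10³ K.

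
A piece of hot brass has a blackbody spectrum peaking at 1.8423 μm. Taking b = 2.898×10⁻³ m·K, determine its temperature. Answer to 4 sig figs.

Wien's law gives T = b/λ_max = (2.898×10⁻³ m·K)/(1.8423×10⁻⁶ m) = 1573 K.

T ≈ 1573 K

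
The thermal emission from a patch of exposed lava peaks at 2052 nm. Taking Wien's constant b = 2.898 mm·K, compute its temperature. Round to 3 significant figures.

T ≈ 1.41×10³ K

Wien's law gives T = b/λ_max = (2.898×10⁻³ m·K)/(2.052×10⁻⁶ m) = 1.41×10³ K.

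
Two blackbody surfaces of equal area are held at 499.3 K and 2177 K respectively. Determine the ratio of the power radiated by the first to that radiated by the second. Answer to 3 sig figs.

With equal areas, P₁/P₂ = (T₁/T₂)⁴ = (499.3/2177)⁴ = 2.77×10⁻³.

P₁/P₂ ≈ 2.77×10⁻³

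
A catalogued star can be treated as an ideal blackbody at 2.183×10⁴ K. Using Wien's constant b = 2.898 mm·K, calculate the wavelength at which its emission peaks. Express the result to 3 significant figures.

λ_max ≈ 133 nm

Wien's displacement law: λ_max = b/T = (2.898×10⁻³ m·K)/(2.183×10⁴ K) = 1.328×10⁻⁷ m.
That is 133 nm, in the ultraviolet range.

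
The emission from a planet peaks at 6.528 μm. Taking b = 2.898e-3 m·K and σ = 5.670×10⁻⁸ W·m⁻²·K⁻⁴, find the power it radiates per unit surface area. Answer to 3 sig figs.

Wien's law: T = b/λ_max = 2.898×10⁻³/6.528×10⁻⁶ = 443.934 K.
Then I = σT⁴ = 5.670×10⁻⁸×(443.934)⁴ = 2.20×10³ W/m².

I ≈ 2.20×10³ W/m²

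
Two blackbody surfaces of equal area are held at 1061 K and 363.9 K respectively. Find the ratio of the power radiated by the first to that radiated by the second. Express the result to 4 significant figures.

With equal areas, P₁/P₂ = (T₁/T₂)⁴ = (1061/363.9)⁴ = 72.27.

P₁/P₂ ≈ 72.27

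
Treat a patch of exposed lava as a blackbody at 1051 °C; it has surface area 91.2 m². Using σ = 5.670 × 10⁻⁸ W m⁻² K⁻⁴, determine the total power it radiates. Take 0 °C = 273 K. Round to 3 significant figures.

P ≈ 1.59×10⁷ W

T = 1051 °C + 273 = 1324 K.
Area A = 91.2 m².
P = σAT⁴ = 5.670×10⁻⁸ × 91.2 × (1324)⁴ = 1.59×10⁷ W.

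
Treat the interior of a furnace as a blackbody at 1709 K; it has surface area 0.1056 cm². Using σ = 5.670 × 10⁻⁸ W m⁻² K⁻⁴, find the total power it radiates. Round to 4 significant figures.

Area A = 0.1056 cm² = 1.056×10⁻⁵ m².
P = σAT⁴ = 5.670×10⁻⁸ × 1.056×10⁻⁵ × (1709)⁴ = 5.108 W.

P ≈ 5.108 W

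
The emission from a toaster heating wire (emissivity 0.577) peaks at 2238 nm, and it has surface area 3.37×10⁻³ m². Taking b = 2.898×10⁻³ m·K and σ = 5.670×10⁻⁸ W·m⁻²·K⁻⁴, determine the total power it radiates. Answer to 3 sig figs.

Wien's law: T = b/λ_max = 2.898×10⁻³/2.238×10⁻⁶ = 1294.91 K.
Area A = 3.37×10⁻³ m².
Then P = εσAT⁴ = 0.577×5.670×10⁻⁸×3.37×10⁻³×(1294.91)⁴ = 310 W.

P ≈ 310 W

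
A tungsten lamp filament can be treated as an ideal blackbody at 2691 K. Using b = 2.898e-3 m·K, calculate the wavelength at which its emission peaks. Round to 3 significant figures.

λ_max ≈ 1.08 μm

Wien's displacement law: λ_max = b/T = (2.898×10⁻³ m·K)/(2691 K) = 1.077×10⁻⁶ m.
That is 1.08 μm, in the infrared range.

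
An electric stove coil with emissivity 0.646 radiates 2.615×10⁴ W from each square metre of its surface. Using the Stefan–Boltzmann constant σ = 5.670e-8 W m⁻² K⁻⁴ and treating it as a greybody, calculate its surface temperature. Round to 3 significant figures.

I = εσT⁴, so T = (I/εσ)^(1/4) = (2.615×10⁴/(0.646×5.670×10⁻⁸))^(1/4) = 919 K.

T ≈ 919 K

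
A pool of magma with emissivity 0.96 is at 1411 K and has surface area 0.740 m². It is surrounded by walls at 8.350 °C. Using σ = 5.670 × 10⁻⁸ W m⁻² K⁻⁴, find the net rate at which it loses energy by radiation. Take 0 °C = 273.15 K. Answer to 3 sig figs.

Surroundings: T = 8.350 °C + 273.15 = 281.500 K.
Area A = 0.740 m².
Net radiated power P_net = εσA(T⁴ − T₀⁴) = 0.96×5.670×10⁻⁸×0.740×(1411⁴ − 281.500⁴).
T⁴ − T₀⁴ = 3.96377×10¹² − 6.27933×10⁹ = 3.95749×10¹² K⁴, so P_net = 1.59×10⁵ W.

Net loss ≈ 1.59×10⁵ W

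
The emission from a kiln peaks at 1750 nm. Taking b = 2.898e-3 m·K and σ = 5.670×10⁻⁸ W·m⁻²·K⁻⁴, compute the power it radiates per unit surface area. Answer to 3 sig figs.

Wien's law: T = b/λ_max = 2.898×10⁻³/1.750×10⁻⁶ = 1656.00 K.
Then I = σT⁴ = 5.670×10⁻⁸×(1656.00)⁴ = 4.26×10⁵ W/m².

I ≈ 4.26×10⁵ W/m²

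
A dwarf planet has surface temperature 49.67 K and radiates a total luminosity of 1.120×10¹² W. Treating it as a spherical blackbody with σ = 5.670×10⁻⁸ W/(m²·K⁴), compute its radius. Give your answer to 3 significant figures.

L = 4πR²σT⁴ ⇒ R = √(L/(4πσT⁴)).
σT⁴ = 0.345112 W/m², so R = √(1.120×10¹²/(4π×0.345112)) = 5.08×10⁵ m.

R ≈ 5.08×10⁵ m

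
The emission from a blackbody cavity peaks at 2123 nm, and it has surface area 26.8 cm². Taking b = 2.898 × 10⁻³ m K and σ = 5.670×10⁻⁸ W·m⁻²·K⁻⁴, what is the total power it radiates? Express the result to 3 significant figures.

Wien's law: T = b/λ_max = 2.898×10⁻³/2.123×10⁻⁶ = 1365.05 K.
Area A = 26.8 cm² = 2.68×10⁻³ m².
Then P = σAT⁴ = 5.670×10⁻⁸×2.68×10⁻³×(1365.05)⁴ = 528 W.

P ≈ 528 W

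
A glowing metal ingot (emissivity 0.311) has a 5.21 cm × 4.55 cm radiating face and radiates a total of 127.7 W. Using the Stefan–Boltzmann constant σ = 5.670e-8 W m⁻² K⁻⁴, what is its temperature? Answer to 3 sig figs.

T ≈ 1.32×10³ K

Area A = 0.0521 × 0.0455 = 2.37055×10⁻³ m².
P = εσAT⁴ ⇒ T = (P/(εσA))^(1/4) = (127.7/(0.311×5.670×10⁻⁸×2.37055×10⁻³))^(1/4) = 1.32×10³ K.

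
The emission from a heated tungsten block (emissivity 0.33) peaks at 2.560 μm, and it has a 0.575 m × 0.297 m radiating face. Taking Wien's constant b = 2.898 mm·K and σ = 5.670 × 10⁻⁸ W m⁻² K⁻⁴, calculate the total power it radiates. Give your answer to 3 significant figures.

P ≈ 5.25×10³ W

Wien's law: T = b/λ_max = 2.898×10⁻³/2.560×10⁻⁶ = 1132.03 K.
Area A = 0.575 × 0.297 = 0.170775 m².
Then P = εσAT⁴ = 0.33×5.670×10⁻⁸×0.170775×(1132.03)⁴ = 5.25×10³ W.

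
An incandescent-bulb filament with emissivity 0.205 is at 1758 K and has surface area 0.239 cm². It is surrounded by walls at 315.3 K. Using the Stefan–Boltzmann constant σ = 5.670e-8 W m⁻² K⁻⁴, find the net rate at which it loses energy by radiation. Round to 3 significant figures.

Area A = 0.239 cm² = 2.39×10⁻⁵ m².
Net radiated power P_net = εσA(T⁴ − T₀⁴) = 0.205×5.670×10⁻⁸×2.39×10⁻⁵×(1758⁴ − 315.3⁴).
T⁴ − T₀⁴ = 9.55159×10¹² − 9.88316×10⁹ = 9.54171×10¹² K⁴, so P_net = 2.65 W.

Net loss ≈ 2.65 W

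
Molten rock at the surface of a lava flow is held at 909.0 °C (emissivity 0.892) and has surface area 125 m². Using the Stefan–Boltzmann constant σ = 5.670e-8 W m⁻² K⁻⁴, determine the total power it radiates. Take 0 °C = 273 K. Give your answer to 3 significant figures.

T = 909.0 °C + 273 = 1182.0 K.
Area A = 125 m².
P = εσAT⁴ = 0.892 × 5.670×10⁻⁸ × 125 × (1182.0)⁴ = 1.23×10⁷ W.

P ≈ 1.23×10⁷ W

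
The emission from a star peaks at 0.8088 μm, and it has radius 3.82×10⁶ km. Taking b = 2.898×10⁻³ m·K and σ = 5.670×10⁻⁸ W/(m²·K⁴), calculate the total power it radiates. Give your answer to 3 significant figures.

Wien's law: T = b/λ_max = 2.898×10⁻³/8.088×10⁻⁷ = 3583.09 K.
Surface area A = 4πR² = 4π(3.82×10⁹ m)² = 1.83374×10²⁰ m².
Then P = σAT⁴ = 5.670×10⁻⁸×1.83374×10²⁰×(3583.09)⁴ = 1.71×10²⁷ W.

P ≈ 1.71×10²⁷ W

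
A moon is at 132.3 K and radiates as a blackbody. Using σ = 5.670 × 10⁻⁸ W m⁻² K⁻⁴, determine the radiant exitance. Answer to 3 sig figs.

Stefan–Boltzmann: I = σT⁴ = 5.670×10⁻⁸ × (132.3)⁴ = 17.4 W/m².

I ≈ 17.4 W/m²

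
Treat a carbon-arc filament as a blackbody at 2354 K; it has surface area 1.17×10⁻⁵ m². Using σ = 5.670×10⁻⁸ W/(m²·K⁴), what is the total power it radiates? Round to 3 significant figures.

P ≈ 20.4 W

Area A = 1.17×10⁻⁵ m².
P = σAT⁴ = 5.670×10⁻⁸ × 1.17×10⁻⁵ × (2354)⁴ = 20.4 W.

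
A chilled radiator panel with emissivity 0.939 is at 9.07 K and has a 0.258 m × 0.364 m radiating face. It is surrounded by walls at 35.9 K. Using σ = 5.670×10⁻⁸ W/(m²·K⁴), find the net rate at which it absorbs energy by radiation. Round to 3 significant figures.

Area A = 0.258 × 0.364 = 0.093912 m².
Net radiated power P_net = εσA(T⁴ − T₀⁴) = 0.939×5.670×10⁻⁸×0.093912×(9.07⁴ − 35.9⁴).
T⁴ − T₀⁴ = 6767.51 − 1.66103×10⁶ = -1.65426×10⁶ K⁴, so P_net = -8.27×10⁻³ W — negative, meaning a net gain of 8.27×10⁻³ W.

Net gain ≈ 8.27×10⁻³ W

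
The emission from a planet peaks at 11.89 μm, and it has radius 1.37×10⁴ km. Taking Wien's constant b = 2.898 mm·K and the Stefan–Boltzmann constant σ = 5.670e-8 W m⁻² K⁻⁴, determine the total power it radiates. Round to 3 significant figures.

P ≈ 4.72×10¹⁷ W

Wien's law: T = b/λ_max = 2.898×10⁻³/1.189×10⁻⁵ = 243.734 K.
Surface area A = 4πR² = 4π(1.37×10⁷ m)² = 2.35858×10¹⁵ m².
Then P = σAT⁴ = 5.670×10⁻⁸×2.35858×10¹⁵×(243.734)⁴ = 4.72×10¹⁷ W.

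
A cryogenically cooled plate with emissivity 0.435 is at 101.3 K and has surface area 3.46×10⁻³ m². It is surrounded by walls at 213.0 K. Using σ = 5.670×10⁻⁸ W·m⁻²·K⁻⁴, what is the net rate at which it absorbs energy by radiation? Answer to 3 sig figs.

Area A = 3.46×10⁻³ m².
Net radiated power P_net = εσA(T⁴ − T₀⁴) = 0.435×5.670×10⁻⁸×3.46×10⁻³×(101.3⁴ − 213.0⁴).
T⁴ − T₀⁴ = 1.05302×10⁸ − 2.05835×10⁹ = -1.95305×10⁹ K⁴, so P_net = -0.167 W — negative, meaning a net gain of 0.167 W.

Net gain ≈ 0.167 W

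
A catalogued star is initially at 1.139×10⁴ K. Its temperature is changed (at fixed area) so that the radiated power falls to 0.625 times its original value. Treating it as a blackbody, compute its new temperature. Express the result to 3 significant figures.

P ∝ T⁴, so T₂/T₁ = (P₂/P₁)^(1/4) = (0.625)^(1/4) = 0.889140.
T₂ = 1.139×10⁴ × 0.889140 = 1.01×10⁴ K.

T₂ ≈ 1.01×10⁴ K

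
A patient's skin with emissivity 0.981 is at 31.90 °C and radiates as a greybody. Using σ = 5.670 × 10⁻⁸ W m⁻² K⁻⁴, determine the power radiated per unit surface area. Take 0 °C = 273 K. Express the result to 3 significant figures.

T = 31.90 °C + 273 = 304.90 K.
Stefan–Boltzmann: I = εσT⁴ = 0.981 × 5.670×10⁻⁸ × (304.90)⁴ = 481 W/m².

I ≈ 481 W/m²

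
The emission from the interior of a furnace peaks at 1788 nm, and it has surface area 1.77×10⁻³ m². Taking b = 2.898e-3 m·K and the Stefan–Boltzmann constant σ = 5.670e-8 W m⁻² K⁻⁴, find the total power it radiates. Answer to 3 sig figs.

P ≈ 693 W

Wien's law: T = b/λ_max = 2.898×10⁻³/1.788×10⁻⁶ = 1620.81 K.
Area A = 1.77×10⁻³ m².
Then P = σAT⁴ = 5.670×10⁻⁸×1.77×10⁻³×(1620.81)⁴ = 693 W.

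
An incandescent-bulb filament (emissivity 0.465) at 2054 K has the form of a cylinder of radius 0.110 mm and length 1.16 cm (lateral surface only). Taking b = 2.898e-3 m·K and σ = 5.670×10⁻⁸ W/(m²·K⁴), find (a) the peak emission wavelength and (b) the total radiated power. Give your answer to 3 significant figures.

λ_max ≈ 1.41 μm; P ≈ 3.76 W

(a) λ_max = b/T = 2.898×10⁻³/2054 = 1.411×10⁻⁶ m = 1.41 μm.
Lateral area A = 2πrL = 2π×1.10×10⁻⁴×0.0116 = 8.01734×10⁻⁶ m².
(b) P = εσAT⁴ = 0.465×5.670×10⁻⁸×8.01734×10⁻⁶×(2054)⁴ = 3.76 W.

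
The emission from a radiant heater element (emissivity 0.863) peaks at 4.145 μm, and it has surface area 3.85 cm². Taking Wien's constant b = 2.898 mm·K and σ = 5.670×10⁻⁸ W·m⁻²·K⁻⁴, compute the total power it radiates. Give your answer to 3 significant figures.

Wien's law: T = b/λ_max = 2.898×10⁻³/4.145×10⁻⁶ = 699.156 K.
Area A = 3.85 cm² = 3.85×10⁻⁴ m².
Then P = εσAT⁴ = 0.863×5.670×10⁻⁸×3.85×10⁻⁴×(699.156)⁴ = 4.50 W.

P ≈ 4.50 W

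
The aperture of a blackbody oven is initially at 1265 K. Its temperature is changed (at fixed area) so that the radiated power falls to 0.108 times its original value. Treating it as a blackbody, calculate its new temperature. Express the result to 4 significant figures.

P ∝ T⁴, so T₂/T₁ = (P₂/P₁)^(1/4) = (0.108)^(1/4) = 0.573266.
T₂ = 1265 × 0.573266 = 725.2 K.

T₂ ≈ 725.2 K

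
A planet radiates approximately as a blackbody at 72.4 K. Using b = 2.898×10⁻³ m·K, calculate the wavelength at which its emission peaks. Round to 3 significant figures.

Wien's displacement law: λ_max = b/T = (2.898×10⁻³ m·K)/(72.4 K) = 4.003×10⁻⁵ m.
That is 40.0 μm, in the infrared range.

λ_max ≈ 40.0 μm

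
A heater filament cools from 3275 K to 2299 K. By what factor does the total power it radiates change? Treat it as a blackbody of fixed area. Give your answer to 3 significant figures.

P₂/P₁ ≈ 0.243

P ∝ T⁴, so P₂/P₁ = (T₂/T₁)⁴ = (2299/3275)⁴ = (0.701985)⁴ = 0.243.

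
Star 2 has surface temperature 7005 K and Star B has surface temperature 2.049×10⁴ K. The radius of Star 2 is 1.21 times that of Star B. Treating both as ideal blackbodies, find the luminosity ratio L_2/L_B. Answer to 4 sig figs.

L ∝ R²T⁴, so L_2/L_B = (R_2/R_B)²(T_2/T_B)⁴ = (1.21)² × (7005/2.049×10⁴)⁴ = 1.4641 × 0.0136604 = 0.02000.

L_2/L_B ≈ 0.02000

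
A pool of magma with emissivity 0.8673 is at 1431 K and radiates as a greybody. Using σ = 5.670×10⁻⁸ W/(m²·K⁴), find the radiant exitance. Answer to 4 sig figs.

Stefan–Boltzmann: I = εσT⁴ = 0.8673 × 5.670×10⁻⁸ × (1431)⁴ = 2.062×10⁵ W/m².

I ≈ 2.062×10⁵ W/m²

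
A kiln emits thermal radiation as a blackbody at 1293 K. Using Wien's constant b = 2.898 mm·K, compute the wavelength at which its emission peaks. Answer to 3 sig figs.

λ_max ≈ 2.24×10³ nm

Wien's displacement law: λ_max = b/T = (2.898×10⁻³ m·K)/(1293 K) = 2.241×10⁻⁶ m.
That is 2.24×10³ nm, in the infrared range.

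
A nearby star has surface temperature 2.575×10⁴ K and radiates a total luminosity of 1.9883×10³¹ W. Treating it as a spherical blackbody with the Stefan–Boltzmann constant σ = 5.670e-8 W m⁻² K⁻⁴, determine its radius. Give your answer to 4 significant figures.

R ≈ 7.967×10⁹ m

L = 4πR²σT⁴ ⇒ R = √(L/(4πσT⁴)).
σT⁴ = 2.49283×10¹⁰ W/m², so R = √(1.9883×10³¹/(4π×2.49283×10¹⁰)) = 7.967×10⁹ m.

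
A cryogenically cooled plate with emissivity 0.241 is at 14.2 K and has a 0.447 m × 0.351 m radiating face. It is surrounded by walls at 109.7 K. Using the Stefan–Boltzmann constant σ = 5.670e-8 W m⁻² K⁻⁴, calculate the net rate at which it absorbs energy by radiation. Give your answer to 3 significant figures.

Net gain ≈ 0.310 W

Area A = 0.447 × 0.351 = 0.156897 m².
Net radiated power P_net = εσA(T⁴ − T₀⁴) = 0.241×5.670×10⁻⁸×0.156897×(14.2⁴ − 109.7⁴).
T⁴ − T₀⁴ = 40658.7 − 1.44819×10⁸ = -1.44778×10⁸ K⁴, so P_net = -0.310 W — negative, meaning a net gain of 0.310 W.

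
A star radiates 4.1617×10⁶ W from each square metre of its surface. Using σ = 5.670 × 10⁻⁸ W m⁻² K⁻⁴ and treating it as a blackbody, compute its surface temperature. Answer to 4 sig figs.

I = σT⁴, so T = (I/σ)^(1/4) = (4.1617×10⁶/(5.670×10⁻⁸))^(1/4) = 2927 K.

T ≈ 2927 K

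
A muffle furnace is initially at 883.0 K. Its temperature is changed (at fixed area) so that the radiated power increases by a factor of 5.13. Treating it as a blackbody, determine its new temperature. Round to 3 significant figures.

P ∝ T⁴, so T₂/T₁ = (P₂/P₁)^(1/4) = (5.13)^(1/4) = 1.50498.
T₂ = 883.0 × 1.50498 = 1.33×10³ K.

T₂ ≈ 1.33×10³ K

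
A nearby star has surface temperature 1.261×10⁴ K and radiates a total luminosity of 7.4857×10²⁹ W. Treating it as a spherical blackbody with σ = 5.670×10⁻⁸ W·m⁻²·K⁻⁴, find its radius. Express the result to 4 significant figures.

R ≈ 6.446×10⁹ m

L = 4πR²σT⁴ ⇒ R = √(L/(4πσT⁴)).
σT⁴ = 1.43365×10⁹ W/m², so R = √(7.4857×10²⁹/(4π×1.43365×10⁹)) = 6.446×10⁹ m.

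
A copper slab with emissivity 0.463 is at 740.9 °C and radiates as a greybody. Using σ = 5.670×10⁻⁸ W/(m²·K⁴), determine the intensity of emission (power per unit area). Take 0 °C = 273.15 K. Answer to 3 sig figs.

T = 740.9 °C + 273.15 = 1014.05 K.
Stefan–Boltzmann: I = εσT⁴ = 0.463 × 5.670×10⁻⁸ × (1014.05)⁴ = 2.78×10⁴ W/m².

I ≈ 2.78×10⁴ W/m²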